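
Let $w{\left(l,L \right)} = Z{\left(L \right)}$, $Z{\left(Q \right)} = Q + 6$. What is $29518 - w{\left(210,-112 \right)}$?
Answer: $29624$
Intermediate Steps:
$Z{\left(Q \right)} = 6 + Q$
$w{\left(l,L \right)} = 6 + L$
$29518 - w{\left(210,-112 \right)} = 29518 - \left(6 - 112\right) = 29518 - -106 = 29518 + 106 = 29624$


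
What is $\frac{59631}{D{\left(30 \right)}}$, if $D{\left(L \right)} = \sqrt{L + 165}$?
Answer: $\frac{1529 \sqrt{195}}{5} \approx 4270.3$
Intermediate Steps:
$D{\left(L \right)} = \sqrt{165 + L}$
$\frac{59631}{D{\left(30 \right)}} = \frac{59631}{\sqrt{165 + 30}} = \frac{59631}{\sqrt{195}} = 59631 \frac{\sqrt{195}}{195} = \frac{1529 \sqrt{195}}{5}$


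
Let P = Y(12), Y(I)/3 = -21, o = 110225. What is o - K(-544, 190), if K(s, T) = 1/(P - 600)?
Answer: 73079176/663 ≈ 1.1023e+5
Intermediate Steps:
Y(I) = -63 (Y(I) = 3*(-21) = -63)
P = -63
K(s, T) = -1/663 (K(s, T) = 1/(-63 - 600) = 1/(-663) = -1/663)
o - K(-544, 190) = 110225 - 1*(-1/663) = 110225 + 1/663 = 73079176/663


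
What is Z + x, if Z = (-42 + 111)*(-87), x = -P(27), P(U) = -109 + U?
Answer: -5921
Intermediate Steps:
x = 82 (x = -(-109 + 27) = -1*(-82) = 82)
Z = -6003 (Z = 69*(-87) = -6003)
Z + x = -6003 + 82 = -5921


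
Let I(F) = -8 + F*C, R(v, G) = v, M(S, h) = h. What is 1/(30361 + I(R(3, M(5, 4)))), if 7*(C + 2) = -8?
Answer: 7/212405 ≈ 3.2956e-5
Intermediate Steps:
C = -22/7 (C = -2 + (⅐)*(-8) = -2 - 8/7 = -22/7 ≈ -3.1429)
I(F) = -8 - 22*F/7 (I(F) = -8 + F*(-22/7) = -8 - 22*F/7)
1/(30361 + I(R(3, M(5, 4)))) = 1/(30361 + (-8 - 22/7*3)) = 1/(30361 + (-8 - 66/7)) = 1/(30361 - 122/7) = 1/(212405/7) = 7/212405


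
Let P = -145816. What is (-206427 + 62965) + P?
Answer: -289278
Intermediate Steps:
(-206427 + 62965) + P = (-206427 + 62965) - 145816 = -143462 - 145816 = -289278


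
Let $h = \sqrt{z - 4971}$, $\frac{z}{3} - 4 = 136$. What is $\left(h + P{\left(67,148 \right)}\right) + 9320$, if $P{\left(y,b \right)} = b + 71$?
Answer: $9539 + i \sqrt{4551} \approx 9539.0 + 67.461 i$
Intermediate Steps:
$z = 420$ ($z = 12 + 3 \cdot 136 = 12 + 408 = 420$)
$P{\left(y,b \right)} = 71 + b$
$h = i \sqrt{4551}$ ($h = \sqrt{420 - 4971} = \sqrt{-4551} = i \sqrt{4551} \approx 67.461 i$)
$\left(h + P{\left(67,148 \right)}\right) + 9320 = \left(i \sqrt{4551} + \left(71 + 148\right)\right) + 9320 = \left(i \sqrt{4551} + 219\right) + 9320 = \left(219 + i \sqrt{4551}\right) + 9320 = 9539 + i \sqrt{4551}$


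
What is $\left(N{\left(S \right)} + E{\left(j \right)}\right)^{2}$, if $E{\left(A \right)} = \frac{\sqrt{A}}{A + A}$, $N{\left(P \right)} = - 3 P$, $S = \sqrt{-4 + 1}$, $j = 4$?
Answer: $\frac{\left(1 - 12 i \sqrt{3}\right)^{2}}{16} \approx -26.938 - 2.5981 i$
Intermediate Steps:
$S = i \sqrt{3}$ ($S = \sqrt{-3} = i \sqrt{3} \approx 1.732 i$)
$E{\left(A \right)} = \frac{1}{2 \sqrt{A}}$ ($E{\left(A \right)} = \frac{\sqrt{A}}{2 A} = \frac{1}{2 A} \sqrt{A} = \frac{1}{2 \sqrt{A}}$)
$\left(N{\left(S \right)} + E{\left(j \right)}\right)^{2} = \left(- 3 i \sqrt{3} + \frac{1}{2 \cdot 2}\right)^{2} = \left(- 3 i \sqrt{3} + \frac{1}{2} \cdot \frac{1}{2}\right)^{2} = \left(- 3 i \sqrt{3} + \frac{1}{4}\right)^{2} = \left(\frac{1}{4} - 3 i \sqrt{3}\right)^{2}$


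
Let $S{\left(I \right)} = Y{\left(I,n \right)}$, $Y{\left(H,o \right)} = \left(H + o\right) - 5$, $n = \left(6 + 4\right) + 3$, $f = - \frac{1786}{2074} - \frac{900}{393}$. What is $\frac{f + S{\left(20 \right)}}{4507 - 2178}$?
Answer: $\frac{3375633}{316387663} \approx 0.010669$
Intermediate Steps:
$f = - \frac{428083}{135847}$ ($f = \left(-1786\right) \frac{1}{2074} - \frac{300}{131} = - \frac{893}{1037} - \frac{300}{131} = - \frac{428083}{135847} \approx -3.1512$)
$n = 13$ ($n = 10 + 3 = 13$)
$Y{\left(H,o \right)} = -5 + H + o$
$S{\left(I \right)} = 8 + I$ ($S{\left(I \right)} = -5 + I + 13 = 8 + I$)
$\frac{f + S{\left(20 \right)}}{4507 - 2178} = \frac{- \frac{428083}{135847} + \left(8 + 20\right)}{4507 - 2178} = \frac{- \frac{428083}{135847} + 28}{2329} = \frac{3375633}{135847} \cdot \frac{1}{2329} = \frac{3375633}{316387663}$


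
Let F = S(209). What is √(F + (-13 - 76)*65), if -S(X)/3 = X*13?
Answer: 4*I*√871 ≈ 118.05*I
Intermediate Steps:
S(X) = -39*X (S(X) = -3*X*13 = -39*X)
F = -8151 (F = -39*209 = -8151)
√(F + (-13 - 76)*65) = √(-8151 + (-13 - 76)*65) = √(-8151 - 89*65) = √(-8151 - 5785) = √(-13936) = 4*I*√871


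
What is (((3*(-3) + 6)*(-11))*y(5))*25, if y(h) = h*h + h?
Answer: 24750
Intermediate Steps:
y(h) = h + h² (y(h) = h² + h = h + h²)
(((3*(-3) + 6)*(-11))*y(5))*25 = (((3*(-3) + 6)*(-11))*(5*(1 + 5)))*25 = (((-9 + 6)*(-11))*(5*6))*25 = (-3*(-11)*30)*25 = (33*30)*25 = 990*25 = 24750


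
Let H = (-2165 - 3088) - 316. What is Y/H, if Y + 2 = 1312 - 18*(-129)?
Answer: -3632/5569 ≈ -0.65218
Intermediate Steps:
Y = 3632 (Y = -2 + (1312 - 18*(-129)) = -2 + (1312 - 1*(-2322)) = -2 + (1312 + 2322) = -2 + 3634 = 3632)
H = -5569 (H = -5253 - 316 = -5569)
Y/H = 3632/(-5569) = 3632*(-1/5569) = -3632/5569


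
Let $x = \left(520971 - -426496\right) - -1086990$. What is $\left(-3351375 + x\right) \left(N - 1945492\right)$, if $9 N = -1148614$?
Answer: $\frac{24571111354556}{9} \approx 2.7301 \cdot 10^{12}$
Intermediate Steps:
$x = 2034457$ ($x = \left(520971 + 426496\right) + 1086990 = 947467 + 1086990 = 2034457$)
$N = - \frac{1148614}{9}$ ($N = \frac{1}{9} \left(-1148614\right) = - \frac{1148614}{9} \approx -1.2762 \cdot 10^{5}$)
$\left(-3351375 + x\right) \left(N - 1945492\right) = \left(-3351375 + 2034457\right) \left(- \frac{1148614}{9} - 1945492\right) = \left(-1316918\right) \left(- \frac{18658042}{9}\right) = \frac{24571111354556}{9}$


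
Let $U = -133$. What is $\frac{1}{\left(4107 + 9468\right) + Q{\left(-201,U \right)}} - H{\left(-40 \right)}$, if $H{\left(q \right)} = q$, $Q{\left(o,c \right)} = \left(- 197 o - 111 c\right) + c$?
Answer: $\frac{2712081}{67802} \approx 40.0$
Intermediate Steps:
$Q{\left(o,c \right)} = - 197 o - 110 c$
$\frac{1}{\left(4107 + 9468\right) + Q{\left(-201,U \right)}} - H{\left(-40 \right)} = \frac{1}{\left(4107 + 9468\right) - -54227} - -40 = \frac{1}{13575 + \left(39597 + 14630\right)} + 40 = \frac{1}{13575 + 54227} + 40 = \frac{1}{67802} + 40 = \frac{2712081}{67802}$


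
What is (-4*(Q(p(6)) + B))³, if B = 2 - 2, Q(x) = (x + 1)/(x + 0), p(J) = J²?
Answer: -50653/729 ≈ -69.483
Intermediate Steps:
Q(x) = (1 + x)/x
B = 0
(-4*(Q(p(6)) + B))³ = (-4*((1 + 6²)/(6²) + 0))³ = (-4*((1 + 36)/36 + 0))³ = (-4*((1/36)*37 + 0))³ = (-4*(37/36 + 0))³ = (-4*37/36)³ = (-37/9)³ = -50653/729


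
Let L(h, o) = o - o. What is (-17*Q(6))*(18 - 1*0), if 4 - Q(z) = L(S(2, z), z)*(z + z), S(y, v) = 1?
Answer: -1224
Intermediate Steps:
L(h, o) = 0
Q(z) = 4 (Q(z) = 4 - 0*(z + z) = 4 - 0*2*z = 4 - 1*0 = 4 + 0 = 4)
(-17*Q(6))*(18 - 1*0) = (-17*4)*(18 - 1*0) = -68*(18 + 0) = -68*18 = -1224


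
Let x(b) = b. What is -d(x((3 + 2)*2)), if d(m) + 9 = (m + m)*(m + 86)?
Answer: -1911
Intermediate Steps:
d(m) = -9 + 2*m*(86 + m) (d(m) = -9 + (m + m)*(m + 86) = -9 + (2*m)*(86 + m) = -9 + 2*m*(86 + m))
-d(x((3 + 2)*2)) = -(-9 + 2*((3 + 2)*2)² + 172*((3 + 2)*2)) = -(-9 + 2*(5*2)² + 172*(5*2)) = -(-9 + 2*10² + 172*10) = -(-9 + 2*100 + 1720) = -(-9 + 200 + 1720) = -1*1911 = -1911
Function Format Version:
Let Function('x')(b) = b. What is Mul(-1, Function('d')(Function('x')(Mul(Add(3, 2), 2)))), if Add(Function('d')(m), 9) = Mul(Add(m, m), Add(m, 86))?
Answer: -1911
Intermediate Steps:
Function('d')(m) = Add(-9, Mul(2, m, Add(86, m))) (Function('d')(m) = Add(-9, Mul(Add(m, m), Add(m, 86))) = Add(-9, Mul(Mul(2, m), Add(86, m))) = Add(-9, Mul(2, m, Add(86, m))))
Mul(-1, Function('d')(Function('x')(Mul(Add(3, 2), 2)))) = Mul(-1, Add(-9, Mul(2, Pow(Mul(Add(3, 2), 2), 2)), Mul(172, Mul(Add(3, 2), 2)))) = Mul(-1, Add(-9, Mul(2, Pow(Mul(5, 2), 2)), Mul(172, Mul(5, 2)))) = Mul(-1, Add(-9, Mul(2, Pow(10, 2)), Mul(172, 10))) = Mul(-1, Add(-9, Mul(2, 100), 1720)) = Mul(-1, Add(-9, 200, 1720)) = Mul(-1, 1911) = -1911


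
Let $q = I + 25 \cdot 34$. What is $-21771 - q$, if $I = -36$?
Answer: $-22585$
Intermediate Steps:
$q = 814$ ($q = -36 + 25 \cdot 34 = -36 + 850 = 814$)
$-21771 - q = -21771 - 814 = -22585$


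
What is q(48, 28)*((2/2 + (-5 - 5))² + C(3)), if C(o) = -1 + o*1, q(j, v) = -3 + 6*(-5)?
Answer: -2739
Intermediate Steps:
q(j, v) = -33 (q(j, v) = -3 - 30 = -33)
C(o) = -1 + o
q(48, 28)*((2/2 + (-5 - 5))² + C(3)) = -33*((2/2 + (-5 - 5))² + (-1 + 3)) = -33*((2*(½) - 10)² + 2) = -33*((1 - 10)² + 2) = -33*((-9)² + 2) = -33*(81 + 2) = -33*83 = -2739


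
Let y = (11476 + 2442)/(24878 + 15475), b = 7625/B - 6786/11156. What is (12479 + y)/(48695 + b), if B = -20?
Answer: 5617927379780/21749516797377 ≈ 0.25830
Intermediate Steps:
b = -4260011/11156 (b = 7625/(-20) - 6786/11156 = 7625*(-1/20) - 6786*1/11156 = -1525/4 - 3393/5578 = -4260011/11156 ≈ -381.86)
y = 13918/40353 ≈ 0.34491
(12479 + y)/(48695 + b) = (12479 + 13918/40353)/(48695 - 4260011/11156) = 503579005/(40353*(538981409/11156)) = (503579005/40353)*(11156/538981409) = 5617927379780/21749516797377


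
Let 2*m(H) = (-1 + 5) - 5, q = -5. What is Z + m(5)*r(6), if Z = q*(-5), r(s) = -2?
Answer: 26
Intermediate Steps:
m(H) = -1/2 (m(H) = ((-1 + 5) - 5)/2 = (4 - 5)/2 = (1/2)*(-1) = -1/2)
Z = 25 (Z = -5*(-5) = 25)
Z + m(5)*r(6) = 25 - 1/2*(-2) = 25 + 1 = 26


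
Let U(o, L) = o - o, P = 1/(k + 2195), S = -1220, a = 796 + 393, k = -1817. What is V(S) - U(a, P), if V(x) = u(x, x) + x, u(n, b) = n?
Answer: -2440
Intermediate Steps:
a = 1189
P = 1/378 (P = 1/(-1817 + 2195) = 1/378 ≈ 0.0026455)
U(o, L) = 0
V(x) = 2*x (V(x) = x + x = 2*x)
V(S) - U(a, P) = 2*(-1220) - 1*0 = -2440 + 0 = -2440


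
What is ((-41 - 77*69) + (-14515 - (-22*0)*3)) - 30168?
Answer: -50037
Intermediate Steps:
((-41 - 77*69) + (-14515 - (-22*0)*3)) - 30168 = ((-41 - 5313) + (-14515 - 0*3)) - 30168 = (-5354 + (-14515 - 1*0)) - 30168 = (-5354 + (-14515 + 0)) - 30168 = (-5354 - 14515) - 30168 = -19869 - 30168 = -50037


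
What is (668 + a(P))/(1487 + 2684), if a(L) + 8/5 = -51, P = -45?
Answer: 3077/20855 ≈ 0.14754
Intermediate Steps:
a(L) = -263/5 (a(L) = -8/5 - 51 = -263/5)
(668 + a(P))/(1487 + 2684) = (668 - 263/5)/(1487 + 2684) = (3077/5)/4171 = (3077/5)*(1/4171) = 3077/20855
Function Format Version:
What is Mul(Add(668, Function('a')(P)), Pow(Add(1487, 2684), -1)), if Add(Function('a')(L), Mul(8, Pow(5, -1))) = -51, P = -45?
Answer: Rational(3077, 20855) ≈ 0.14754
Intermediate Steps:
Function('a')(L) = Rational(-263, 5) (Function('a')(L) = Add(Rational(-8, 5), -51) = Rational(-263, 5))
Mul(Add(668, Function('a')(P)), Pow(Add(1487, 2684), -1)) = Mul(Add(668, Rational(-263, 5)), Pow(Add(1487, 2684), -1)) = Mul(Rational(3077, 5), Pow(4171, -1)) = Mul(Rational(3077, 5), Rational(1, 4171)) = Rational(3077, 20855)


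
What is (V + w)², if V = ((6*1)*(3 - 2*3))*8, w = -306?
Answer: 202500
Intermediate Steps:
V = -144 (V = (6*(3 - 6))*8 = (6*(-3))*8 = -18*8 = -144)
(V + w)² = (-144 - 306)² = (-450)² = 202500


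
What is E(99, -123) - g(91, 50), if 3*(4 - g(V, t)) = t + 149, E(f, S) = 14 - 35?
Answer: 124/3 ≈ 41.333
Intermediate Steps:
E(f, S) = -21
g(V, t) = -137/3 - t/3 (g(V, t) = 4 - (t + 149)/3 = 4 - (149 + t)/3 = 4 + (-149/3 - t/3) = -137/3 - t/3)
E(99, -123) - g(91, 50) = -21 - (-137/3 - 1/3*50) = -21 - (-137/3 - 50/3) = -21 - 1*(-187/3) = -21 + 187/3 = 124/3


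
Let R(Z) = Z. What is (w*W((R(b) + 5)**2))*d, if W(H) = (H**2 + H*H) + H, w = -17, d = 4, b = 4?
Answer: -897804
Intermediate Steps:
W(H) = H + 2*H**2 (W(H) = (H**2 + H**2) + H = 2*H**2 + H = H + 2*H**2)
(w*W((R(b) + 5)**2))*d = -17*(4 + 5)**2*(1 + 2*(4 + 5)**2)*4 = -17*9**2*(1 + 2*9**2)*4 = -1377*(1 + 2*81)*4 = -1377*(1 + 162)*4 = -1377*163*4 = -17*13203*4 = -224451*4 = -897804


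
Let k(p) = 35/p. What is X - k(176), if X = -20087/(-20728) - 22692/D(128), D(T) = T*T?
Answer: -71771549/116740096 ≈ -0.61480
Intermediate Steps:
D(T) = T²
X = -4414199/10612736 (X = -20087/(-20728) - 22692/(128²) = -20087*(-1/20728) - 22692/16384 = 20087/20728 - 22692*1/16384 = 20087/20728 - 5673/4096 = -4414199/10612736 ≈ -0.41593)
X - k(176) = -4414199/10612736 - 35/176 = -71771549/116740096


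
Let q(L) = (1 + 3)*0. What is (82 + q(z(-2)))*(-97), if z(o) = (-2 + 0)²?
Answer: -7954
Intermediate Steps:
z(o) = 4 (z(o) = (-2)² = 4)
q(L) = 0 (q(L) = 4*0 = 0)
(82 + q(z(-2)))*(-97) = (82 + 0)*(-97) = 82*(-97) = -7954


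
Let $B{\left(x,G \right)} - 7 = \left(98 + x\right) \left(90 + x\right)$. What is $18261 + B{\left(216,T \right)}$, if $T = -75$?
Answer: $114352$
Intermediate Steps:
$B{\left(x,G \right)} = 7 + \left(90 + x\right) \left(98 + x\right)$ ($B{\left(x,G \right)} = 7 + \left(98 + x\right) \left(90 + x\right) = 7 + \left(90 + x\right) \left(98 + x\right)$)
$18261 + B{\left(216,T \right)} = 18261 + \left(8827 + 216^{2} + 188 \cdot 216\right) = 18261 + \left(8827 + 46656 + 40608\right) = 18261 + 96091 = 114352$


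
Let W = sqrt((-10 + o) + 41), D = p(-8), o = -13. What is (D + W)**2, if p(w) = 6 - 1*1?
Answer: 43 + 30*sqrt(2) ≈ 85.426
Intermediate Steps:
p(w) = 5 (p(w) = 6 - 1 = 5)
D = 5
W = 3*sqrt(2) (W = sqrt((-10 - 13) + 41) = sqrt(-23 + 41) = sqrt(18) = 3*sqrt(2) ≈ 4.2426)
(D + W)**2 = (5 + 3*sqrt(2))**2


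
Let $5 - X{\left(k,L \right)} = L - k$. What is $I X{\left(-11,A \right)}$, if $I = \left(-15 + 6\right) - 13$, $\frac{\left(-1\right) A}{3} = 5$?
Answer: $-198$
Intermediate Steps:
$A = -15$ ($A = \left(-3\right) 5 = -15$)
$X{\left(k,L \right)} = 5 + k - L$ ($X{\left(k,L \right)} = 5 - \left(L - k\right) = 5 + k - L$)
$I = -22$ ($I = -9 - 13 = -22$)
$I X{\left(-11,A \right)} = - 22 \left(5 - 11 - -15\right) = - 22 \left(5 - 11 + 15\right) = \left(-22\right) 9 = -198$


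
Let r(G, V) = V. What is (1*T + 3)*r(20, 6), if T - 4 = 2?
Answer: 54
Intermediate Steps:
T = 6 (T = 4 + 2 = 6)
(1*T + 3)*r(20, 6) = (1*6 + 3)*6 = (6 + 3)*6 = 9*6 = 54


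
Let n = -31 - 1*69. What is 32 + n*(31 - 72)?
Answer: 4132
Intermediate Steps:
n = -100 (n = -31 - 69 = -100)
32 + n*(31 - 72) = 32 - 100*(31 - 72) = 32 - 100*(-41) = 32 + 4100 = 4132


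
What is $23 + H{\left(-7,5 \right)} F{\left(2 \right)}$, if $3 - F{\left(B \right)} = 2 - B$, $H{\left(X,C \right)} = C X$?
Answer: $-82$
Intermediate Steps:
$F{\left(B \right)} = 1 + B$ ($F{\left(B \right)} = 3 - \left(2 - B\right) = 3 + \left(-2 + B\right) = 1 + B$)
$23 + H{\left(-7,5 \right)} F{\left(2 \right)} = 23 + 5 \left(-7\right) \left(1 + 2\right) = 23 - 105 = -82$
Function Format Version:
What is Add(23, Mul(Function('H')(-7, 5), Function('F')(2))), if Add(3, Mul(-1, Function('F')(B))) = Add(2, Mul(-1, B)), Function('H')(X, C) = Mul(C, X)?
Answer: -82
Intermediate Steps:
Function('F')(B) = Add(1, B) (Function('F')(B) = Add(3, Mul(-1, Add(2, Mul(-1, B)))) = Add(3, Add(-2, B)) = Add(1, B))
Add(23, Mul(Function('H')(-7, 5), Function('F')(2))) = Add(23, Mul(Mul(5, -7), Add(1, 2))) = Add(23, Mul(-35, 3)) = Add(23, -105) = -82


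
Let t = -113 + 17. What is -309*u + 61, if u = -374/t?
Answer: -18285/16 ≈ -1142.8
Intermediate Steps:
t = -96
u = 187/48 (u = -374/(-96) = -374*(-1/96) = 187/48 ≈ 3.8958)
-309*u + 61 = -309*187/48 + 61 = -19261/16 + 61 = -18285/16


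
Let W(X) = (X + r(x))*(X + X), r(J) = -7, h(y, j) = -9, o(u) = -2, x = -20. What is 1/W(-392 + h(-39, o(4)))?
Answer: 1/327216 ≈ 3.0561e-6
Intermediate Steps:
W(X) = 2*X*(-7 + X) (W(X) = (X - 7)*(X + X) = (-7 + X)*(2*X) = 2*X*(-7 + X))
1/W(-392 + h(-39, o(4))) = 1/(2*(-392 - 9)*(-7 + (-392 - 9))) = 1/(2*(-401)*(-7 - 401)) = 1/(2*(-401)*(-408)) = 1/327216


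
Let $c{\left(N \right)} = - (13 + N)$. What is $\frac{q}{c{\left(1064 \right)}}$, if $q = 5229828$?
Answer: $- \frac{1743276}{359} \approx -4855.9$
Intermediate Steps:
$c{\left(N \right)} = -13 - N$
$\frac{q}{c{\left(1064 \right)}} = \frac{5229828}{-13 - 1064} = \frac{5229828}{-1077} = 5229828 \left(- \frac{1}{1077}\right) = - \frac{1743276}{359}$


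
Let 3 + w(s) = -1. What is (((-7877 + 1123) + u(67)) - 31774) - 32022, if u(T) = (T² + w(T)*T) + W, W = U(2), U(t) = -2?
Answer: -66331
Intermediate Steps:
W = -2
w(s) = -4 (w(s) = -3 - 1 = -4)
u(T) = -2 + T² - 4*T (u(T) = (T² - 4*T) - 2 = -2 + T² - 4*T)
(((-7877 + 1123) + u(67)) - 31774) - 32022 = (((-7877 + 1123) + (-2 + 67² - 4*67)) - 31774) - 32022 = ((-6754 + (-2 + 4489 - 268)) - 31774) - 32022 = ((-6754 + 4219) - 31774) - 32022 = (-2535 - 31774) - 32022 = -34309 - 32022 = -66331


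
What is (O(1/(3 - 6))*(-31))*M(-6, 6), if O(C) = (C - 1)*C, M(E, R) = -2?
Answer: 248/9 ≈ 27.556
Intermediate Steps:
O(C) = C*(-1 + C) (O(C) = (-1 + C)*C = C*(-1 + C))
(O(1/(3 - 6))*(-31))*M(-6, 6) = (((-1 + 1/(3 - 6))/(3 - 6))*(-31))*(-2) = (((-1 + 1/(-3))/(-3))*(-31))*(-2) = (-(-1 - ⅓)/3*(-31))*(-2) = (-⅓*(-4/3)*(-31))*(-2) = ((4/9)*(-31))*(-2) = -124/9*(-2) = 248/9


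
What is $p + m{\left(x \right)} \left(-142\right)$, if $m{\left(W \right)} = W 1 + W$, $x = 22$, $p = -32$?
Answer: $-6280$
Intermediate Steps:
$m{\left(W \right)} = 2 W$ ($m{\left(W \right)} = W + W = 2 W$)
$p + m{\left(x \right)} \left(-142\right) = -32 + 2 \cdot 22 \left(-142\right) = -32 + 44 \left(-142\right) = -32 - 6248 = -6280$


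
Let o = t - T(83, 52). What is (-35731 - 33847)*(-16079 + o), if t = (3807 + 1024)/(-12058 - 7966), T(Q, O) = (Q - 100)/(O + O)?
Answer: 36403008693525/32539 ≈ 1.1188e+9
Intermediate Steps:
T(Q, O) = (-100 + Q)/(2*O) (T(Q, O) = (-100 + Q)/((2*O)) = (-100 + Q)*(1/(2*O)) = (-100 + Q)/(2*O))
t = -4831/20024 (t = 4831/(-20024) = 4831*(-1/20024) = -4831/20024 ≈ -0.24126)
o = -5063/65078 (o = -4831/20024 - (-100 + 83)/(2*52) = -4831/20024 - (-17)/(2*52) = -4831/20024 - 1*(-17/104) = -4831/20024 + 17/104 = -5063/65078 ≈ -0.077799)
(-35731 - 33847)*(-16079 + o) = (-35731 - 33847)*(-16079 - 5063/65078) = -69578*(-1046394225/65078) = 36403008693525/32539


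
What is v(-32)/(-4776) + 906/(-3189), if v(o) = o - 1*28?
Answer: -114881/423074 ≈ -0.27154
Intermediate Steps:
v(o) = -28 + o (v(o) = o - 28 = -28 + o)
v(-32)/(-4776) + 906/(-3189) = (-28 - 32)/(-4776) + 906/(-3189) = -60*(-1/4776) + 906*(-1/3189) = 5/398 - 302/1063 = -114881/423074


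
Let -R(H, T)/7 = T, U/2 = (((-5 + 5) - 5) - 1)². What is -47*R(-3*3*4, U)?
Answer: 23688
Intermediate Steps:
U = 72 (U = 2*(((-5 + 5) - 5) - 1)² = 2*((0 - 5) - 1)² = 2*(-5 - 1)² = 2*(-6)² = 2*36 = 72)
R(H, T) = -7*T
-47*R(-3*3*4, U) = -(-329)*72 = -47*(-504) = 23688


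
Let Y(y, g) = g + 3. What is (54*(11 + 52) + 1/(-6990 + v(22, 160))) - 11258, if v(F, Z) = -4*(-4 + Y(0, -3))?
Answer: -54787745/6974 ≈ -7856.0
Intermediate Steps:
Y(y, g) = 3 + g
v(F, Z) = 16 (v(F, Z) = -4*(-4 + (3 - 3)) = -4*(-4 + 0) = -4*(-4) = 16)
(54*(11 + 52) + 1/(-6990 + v(22, 160))) - 11258 = (54*(11 + 52) + 1/(-6990 + 16)) - 11258 = (54*63 + 1/(-6974)) - 11258 = (3402 - 1/6974) - 11258 = 23725547/6974 - 11258 = -54787745/6974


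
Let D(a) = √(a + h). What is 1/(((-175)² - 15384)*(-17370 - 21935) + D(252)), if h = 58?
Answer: -119809501/71771582649344943 - √310/358857913246724715 ≈ -1.6693e-9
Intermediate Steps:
D(a) = √(58 + a) (D(a) = √(a + 58) = √(58 + a))
1/(((-175)² - 15384)*(-17370 - 21935) + D(252)) = 1/(((-175)² - 15384)*(-17370 - 21935) + √(58 + 252)) = 1/((30625 - 15384)*(-39305) + √310) = 1/(15241*(-39305) + √310) = 1/(-599047505 + √310)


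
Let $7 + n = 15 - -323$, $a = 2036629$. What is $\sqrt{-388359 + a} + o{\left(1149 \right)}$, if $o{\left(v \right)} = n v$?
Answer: $380319 + \sqrt{1648270} \approx 3.816 \cdot 10^{5}$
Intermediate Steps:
$n = 331$ ($n = -7 + \left(15 - -323\right) = -7 + \left(15 + 323\right) = -7 + 338 = 331$)
$o{\left(v \right)} = 331 v$
$\sqrt{-388359 + a} + o{\left(1149 \right)} = \sqrt{-388359 + 2036629} + 331 \cdot 1149 = \sqrt{1648270} + 380319 = 380319 + \sqrt{1648270}$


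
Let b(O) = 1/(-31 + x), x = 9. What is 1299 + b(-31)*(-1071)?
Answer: 29649/22 ≈ 1347.7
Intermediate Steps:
b(O) = -1/22 (b(O) = 1/(-31 + 9) = 1/(-22) = -1/22)
1299 + b(-31)*(-1071) = 1299 - 1/22*(-1071) = 1299 + 1071/22 = 29649/22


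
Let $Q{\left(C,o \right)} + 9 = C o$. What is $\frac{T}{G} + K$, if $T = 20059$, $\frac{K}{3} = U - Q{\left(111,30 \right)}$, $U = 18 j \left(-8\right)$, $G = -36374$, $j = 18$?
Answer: $- \frac{49635265}{2798} \approx -17740.0$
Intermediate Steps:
$Q{\left(C,o \right)} = -9 + C o$
$U = -2592$ ($U = 18 \cdot 18 \left(-8\right) = 324 \left(-8\right) = -2592$)
$K = -17739$ ($K = 3 \left(-2592 - \left(-9 + 111 \cdot 30\right)\right) = 3 \left(-2592 - \left(-9 + 3330\right)\right) = 3 \left(-2592 - 3321\right) = 3 \left(-5913\right) = -17739$)
$\frac{T}{G} + K = \frac{20059}{-36374} - 17739 = 20059 \left(- \frac{1}{36374}\right) - 17739 = - \frac{1543}{2798} - 17739 = - \frac{49635265}{2798}$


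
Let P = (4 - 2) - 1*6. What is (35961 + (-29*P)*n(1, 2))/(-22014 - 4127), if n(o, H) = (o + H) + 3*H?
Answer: -37005/26141 ≈ -1.4156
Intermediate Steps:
P = -4 (P = 2 - 6 = -4)
n(o, H) = o + 4*H (n(o, H) = (H + o) + 3*H = o + 4*H)
(35961 + (-29*P)*n(1, 2))/(-22014 - 4127) = (35961 + (-29*(-4))*(1 + 4*2))/(-22014 - 4127) = (35961 + 116*(1 + 8))/(-26141) = (35961 + 116*9)*(-1/26141) = (35961 + 1044)*(-1/26141) = 37005*(-1/26141) = -37005/26141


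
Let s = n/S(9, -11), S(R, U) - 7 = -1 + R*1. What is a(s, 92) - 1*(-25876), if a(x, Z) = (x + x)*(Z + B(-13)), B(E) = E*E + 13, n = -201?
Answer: 92664/5 ≈ 18533.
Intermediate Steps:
S(R, U) = 6 + R (S(R, U) = 7 + (-1 + R*1) = 7 + (-1 + R) = 6 + R)
B(E) = 13 + E² (B(E) = E² + 13 = 13 + E²)
s = -67/5 (s = -201/(6 + 9) = -201/15 = -201*1/15 = -67/5 ≈ -13.400)
a(x, Z) = 2*x*(182 + Z) (a(x, Z) = (x + x)*(Z + (13 + (-13)²)) = (2*x)*(Z + (13 + 169)) = (2*x)*(Z + 182) = (2*x)*(182 + Z) = 2*x*(182 + Z))
a(s, 92) - 1*(-25876) = 2*(-67/5)*(182 + 92) - 1*(-25876) = 2*(-67/5)*274 + 25876 = -36716/5 + 25876 = 92664/5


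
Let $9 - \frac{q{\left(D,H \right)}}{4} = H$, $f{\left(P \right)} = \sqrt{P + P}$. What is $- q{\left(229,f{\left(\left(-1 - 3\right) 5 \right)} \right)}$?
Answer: $-36 + 8 i \sqrt{10} \approx -36.0 + 25.298 i$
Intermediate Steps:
$f{\left(P \right)} = \sqrt{2} \sqrt{P}$ ($f{\left(P \right)} = \sqrt{2 P} = \sqrt{2} \sqrt{P}$)
$q{\left(D,H \right)} = 36 - 4 H$
$- q{\left(229,f{\left(\left(-1 - 3\right) 5 \right)} \right)} = - (36 - 4 \sqrt{2} \sqrt{\left(-1 - 3\right) 5}) = - (36 - 4 \sqrt{2} \sqrt{\left(-4\right) 5}) = - (36 - 4 \sqrt{2} \sqrt{-20}) = - (36 - 4 \sqrt{2} \cdot 2 i \sqrt{5}) = - (36 - 4 \cdot 2 i \sqrt{10}) = - (36 - 8 i \sqrt{10}) = -36 + 8 i \sqrt{10}$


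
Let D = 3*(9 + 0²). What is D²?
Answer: 729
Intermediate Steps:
D = 27 (D = 3*(9 + 0) = 3*9 = 27)
D² = 27² = 729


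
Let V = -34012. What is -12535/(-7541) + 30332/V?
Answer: 49401702/64121123 ≈ 0.77044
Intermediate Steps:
-12535/(-7541) + 30332/V = -12535/(-7541) + 30332/(-34012) = -12535*(-1/7541) + 30332*(-1/34012) = 12535/7541 - 7583/8503 = 49401702/64121123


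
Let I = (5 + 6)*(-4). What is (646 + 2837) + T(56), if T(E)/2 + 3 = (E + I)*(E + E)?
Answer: 6165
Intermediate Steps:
I = -44 (I = 11*(-4) = -44)
T(E) = -6 + 4*E*(-44 + E) (T(E) = -6 + 2*((E - 44)*(E + E)) = -6 + 2*((-44 + E)*(2*E)) = -6 + 2*(2*E*(-44 + E)) = -6 + 4*E*(-44 + E))
(646 + 2837) + T(56) = (646 + 2837) + (-6 - 176*56 + 4*56²) = 3483 + (-6 - 9856 + 4*3136) = 3483 + (-6 - 9856 + 12544) = 3483 + 2682 = 6165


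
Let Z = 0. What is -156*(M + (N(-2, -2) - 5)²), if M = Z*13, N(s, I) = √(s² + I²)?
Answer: -5148 + 3120*√2 ≈ -735.65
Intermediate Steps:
N(s, I) = √(I² + s²)
M = 0 (M = 0*13 = 0)
-156*(M + (N(-2, -2) - 5)²) = -156*(0 + (√((-2)² + (-2)²) - 5)²) = -156*(0 + (√(4 + 4) - 5)²) = -156*(0 + (√8 - 5)²) = -156*(0 + (2*√2 - 5)²) = -156*(0 + (-5 + 2*√2)²) = -156*(-5 + 2*√2)²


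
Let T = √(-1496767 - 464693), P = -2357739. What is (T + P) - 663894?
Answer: -3021633 + 6*I*√54485 ≈ -3.0216e+6 + 1400.5*I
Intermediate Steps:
T = 6*I*√54485 (T = √(-1961460) = 6*I*√54485 ≈ 1400.5*I)
(T + P) - 663894 = (6*I*√54485 - 2357739) - 663894 = (-2357739 + 6*I*√54485) - 663894 = -3021633 + 6*I*√54485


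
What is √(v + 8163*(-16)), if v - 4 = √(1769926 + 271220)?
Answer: √(-130604 + 3*√226794) ≈ 359.41*I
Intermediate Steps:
v = 4 + 3*√226794 (v = 4 + √(1769926 + 271220) = 4 + √2041146 = 4 + 3*√226794 ≈ 1432.7)
√(v + 8163*(-16)) = √((4 + 3*√226794) + 8163*(-16)) = √((4 + 3*√226794) - 130608) = √(-130604 + 3*√226794)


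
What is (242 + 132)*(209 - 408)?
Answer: -74426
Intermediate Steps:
(242 + 132)*(209 - 408) = 374*(-199) = -74426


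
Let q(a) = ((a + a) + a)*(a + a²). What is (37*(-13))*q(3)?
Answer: -51948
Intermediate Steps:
q(a) = 3*a*(a + a²) (q(a) = (2*a + a)*(a + a²) = (3*a)*(a + a²) = 3*a*(a + a²))
(37*(-13))*q(3) = (37*(-13))*(3*3²*(1 + 3)) = -1443*9*4 = -481*108 = -51948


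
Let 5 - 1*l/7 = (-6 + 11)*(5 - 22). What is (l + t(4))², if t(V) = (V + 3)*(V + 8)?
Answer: 509796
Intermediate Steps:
l = 630 (l = 35 - 7*(-6 + 11)*(5 - 22) = 35 - 35*(-17) = 35 - 7*(-85) = 35 + 595 = 630)
t(V) = (3 + V)*(8 + V)
(l + t(4))² = (630 + (24 + 4² + 11*4))² = (630 + (24 + 16 + 44))² = (630 + 84)² = 714² = 509796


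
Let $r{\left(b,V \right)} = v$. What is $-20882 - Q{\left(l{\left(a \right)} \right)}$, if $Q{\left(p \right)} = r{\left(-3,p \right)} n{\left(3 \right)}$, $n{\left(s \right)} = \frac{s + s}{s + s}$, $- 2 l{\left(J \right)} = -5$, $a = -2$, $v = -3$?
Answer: $-20879$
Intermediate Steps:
$r{\left(b,V \right)} = -3$
$l{\left(J \right)} = \frac{5}{2}$ ($l{\left(J \right)} = \left(- \frac{1}{2}\right) \left(-5\right) = \frac{5}{2}$)
$n{\left(s \right)} = 1$ ($n{\left(s \right)} = \frac{2 s}{2 s} = 2 s \frac{1}{2 s} = 1$)
$Q{\left(p \right)} = -3$ ($Q{\left(p \right)} = \left(-3\right) 1 = -3$)
$-20882 - Q{\left(l{\left(a \right)} \right)} = -20882 - -3 = -20882 + 3 = -20879$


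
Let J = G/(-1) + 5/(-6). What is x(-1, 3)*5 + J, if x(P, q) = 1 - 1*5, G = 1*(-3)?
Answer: -107/6 ≈ -17.833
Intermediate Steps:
G = -3
x(P, q) = -4 (x(P, q) = 1 - 5 = -4)
J = 13/6 (J = -3/(-1) + 5/(-6) = -3*(-1) + 5*(-⅙) = 3 - ⅚ = 13/6 ≈ 2.1667)
x(-1, 3)*5 + J = -4*5 + 13/6 = -20 + 13/6 = -107/6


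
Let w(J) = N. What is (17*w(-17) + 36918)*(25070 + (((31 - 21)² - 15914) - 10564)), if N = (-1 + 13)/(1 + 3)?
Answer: -48355452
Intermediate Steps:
N = 3 (N = 12/4 = 12*(¼) = 3)
w(J) = 3
(17*w(-17) + 36918)*(25070 + (((31 - 21)² - 15914) - 10564)) = (17*3 + 36918)*(25070 + (((31 - 21)² - 15914) - 10564)) = (51 + 36918)*(25070 + ((10² - 15914) - 10564)) = 36969*(25070 + ((100 - 15914) - 10564)) = 36969*(25070 + (-15814 - 10564)) = 36969*(25070 - 26378) = 36969*(-1308) = -48355452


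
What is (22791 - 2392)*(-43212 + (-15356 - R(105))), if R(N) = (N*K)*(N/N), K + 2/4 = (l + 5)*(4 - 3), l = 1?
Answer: -2413018109/2 ≈ -1.2065e+9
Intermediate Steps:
K = 11/2 (K = -½ + (1 + 5)*(4 - 3) = -½ + 6*1 = -½ + 6 = 11/2 ≈ 5.5000)
R(N) = 11*N/2 (R(N) = (N*(11/2))*(N/N) = (11*N/2)*1 = 11*N/2)
(22791 - 2392)*(-43212 + (-15356 - R(105))) = (22791 - 2392)*(-43212 + (-15356 - 11*105/2)) = 20399*(-43212 + (-15356 - 1*1155/2)) = 20399*(-43212 + (-15356 - 1155/2)) = 20399*(-43212 - 31867/2) = 20399*(-118291/2) = -2413018109/2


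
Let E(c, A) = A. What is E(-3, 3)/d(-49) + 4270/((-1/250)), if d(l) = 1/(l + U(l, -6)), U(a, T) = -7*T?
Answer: -1067521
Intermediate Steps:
d(l) = 1/(42 + l) (d(l) = 1/(l - 7*(-6)) = 1/(l + 42) = 1/(42 + l))
E(-3, 3)/d(-49) + 4270/((-1/250)) = 3/(1/(42 - 49)) + 4270/((-1/250)) = 3/(1/(-7)) + 4270/((-1*1/250)) = 3/(-1/7) + 4270/(-1/250) = 3*(-7) + 4270*(-250) = -21 - 1067500 = -1067521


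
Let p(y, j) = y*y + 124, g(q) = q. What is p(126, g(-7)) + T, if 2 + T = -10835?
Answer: 5163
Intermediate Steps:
T = -10837 (T = -2 - 10835 = -10837)
p(y, j) = 124 + y**2 (p(y, j) = y**2 + 124 = 124 + y**2)
p(126, g(-7)) + T = (124 + 126**2) - 10837 = (124 + 15876) - 10837 = 16000 - 10837 = 5163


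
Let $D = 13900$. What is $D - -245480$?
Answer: $259380$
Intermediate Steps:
$D - -245480 = 13900 - -245480 = 13900 + 245480 = 259380$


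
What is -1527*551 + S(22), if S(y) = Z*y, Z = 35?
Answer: -840607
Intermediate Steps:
S(y) = 35*y
-1527*551 + S(22) = -1527*551 + 35*22 = -841377 + 770 = -840607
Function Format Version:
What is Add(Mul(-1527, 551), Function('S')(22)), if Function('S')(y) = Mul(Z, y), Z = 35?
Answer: -840607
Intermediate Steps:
Function('S')(y) = Mul(35, y)
Add(Mul(-1527, 551), Function('S')(22)) = Add(Mul(-1527, 551), Mul(35, 22)) = Add(-841377, 770) = -840607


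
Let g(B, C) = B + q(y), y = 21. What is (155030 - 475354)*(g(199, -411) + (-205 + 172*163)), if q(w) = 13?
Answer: -8982845932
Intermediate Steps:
g(B, C) = 13 + B (g(B, C) = B + 13 = 13 + B)
(155030 - 475354)*(g(199, -411) + (-205 + 172*163)) = (155030 - 475354)*((13 + 199) + (-205 + 172*163)) = -320324*(212 + (-205 + 28036)) = -320324*(212 + 27831) = -320324*28043 = -8982845932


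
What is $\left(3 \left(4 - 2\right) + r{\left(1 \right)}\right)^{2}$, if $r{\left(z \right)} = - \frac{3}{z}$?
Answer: $9$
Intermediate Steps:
$\left(3 \left(4 - 2\right) + r{\left(1 \right)}\right)^{2} = \left(3 \left(4 - 2\right) - \frac{3}{1}\right)^{2} = \left(3 \cdot 2 - 3\right)^{2} = \left(6 - 3\right)^{2} = 3^{2} = 9$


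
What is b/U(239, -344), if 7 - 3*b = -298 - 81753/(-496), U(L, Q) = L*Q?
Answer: -69527/122337408 ≈ -0.00056832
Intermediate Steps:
b = 69527/1488 (b = 7/3 - (-298 - 81753/(-496))/3 = 7/3 - (-298 - 81753*(-1)/496)/3 = 7/3 - (-298 - 357*(-229/496))/3 = 7/3 - (-298 + 81753/496)/3 = 7/3 - 1/3*(-66055/496) = 7/3 + 66055/1488 = 69527/1488 ≈ 46.725)
b/U(239, -344) = 69527/(1488*((239*(-344)))) = (69527/1488)/(-82216) = (69527/1488)*(-1/82216) = -69527/122337408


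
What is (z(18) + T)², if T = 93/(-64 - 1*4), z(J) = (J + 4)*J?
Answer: 720117225/4624 ≈ 1.5573e+5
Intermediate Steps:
z(J) = J*(4 + J) (z(J) = (4 + J)*J = J*(4 + J))
T = -93/68 (T = 93/(-64 - 4) = 93/(-68) = 93*(-1/68) = -93/68 ≈ -1.3676)
(z(18) + T)² = (18*(4 + 18) - 93/68)² = (18*22 - 93/68)² = (396 - 93/68)² = (26835/68)² = 720117225/4624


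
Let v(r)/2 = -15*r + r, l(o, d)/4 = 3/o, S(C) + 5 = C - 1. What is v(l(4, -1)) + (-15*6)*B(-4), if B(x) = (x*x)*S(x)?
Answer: 14316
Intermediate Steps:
S(C) = -6 + C (S(C) = -5 + (C - 1) = -5 + (-1 + C) = -6 + C)
B(x) = x**2*(-6 + x) (B(x) = (x*x)*(-6 + x) = x**2*(-6 + x))
l(o, d) = 12/o (l(o, d) = 4*(3/o) = 12/o)
v(r) = -28*r (v(r) = 2*(-15*r + r) = 2*(-14*r) = -28*r)
v(l(4, -1)) + (-15*6)*B(-4) = -336/4 + (-15*6)*((-4)**2*(-6 - 4)) = -336/4 - 1440*(-10) = -28*3 - 90*(-160) = -84 + 14400 = 14316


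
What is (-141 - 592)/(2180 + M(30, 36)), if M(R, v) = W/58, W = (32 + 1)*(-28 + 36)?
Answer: -21257/63352 ≈ -0.33554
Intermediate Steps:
W = 264 (W = 33*8 = 264)
M(R, v) = 132/29 (M(R, v) = 264/58 = 264*(1/58) = 132/29)
(-141 - 592)/(2180 + M(30, 36)) = (-141 - 592)/(2180 + 132/29) = -733/63352/29 = -733*29/63352 = -21257/63352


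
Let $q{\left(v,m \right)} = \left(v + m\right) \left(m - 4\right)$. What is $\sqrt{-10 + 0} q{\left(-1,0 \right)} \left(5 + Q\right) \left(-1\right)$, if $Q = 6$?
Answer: $- 44 i \sqrt{10} \approx - 139.14 i$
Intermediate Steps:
$q{\left(v,m \right)} = \left(-4 + m\right) \left(m + v\right)$ ($q{\left(v,m \right)} = \left(m + v\right) \left(-4 + m\right) = \left(-4 + m\right) \left(m + v\right)$)
$\sqrt{-10 + 0} q{\left(-1,0 \right)} \left(5 + Q\right) \left(-1\right) = \sqrt{-10 + 0} \left(0^{2} - 0 - -4 + 0 \left(-1\right)\right) \left(5 + 6\right) \left(-1\right) = \sqrt{-10} \left(0 + 0 + 4 + 0\right) 11 \left(-1\right) = i \sqrt{10} \cdot 4 \left(-11\right) = 4 i \sqrt{10} \left(-11\right) = - 44 i \sqrt{10}$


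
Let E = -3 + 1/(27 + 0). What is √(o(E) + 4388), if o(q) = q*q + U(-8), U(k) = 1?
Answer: √3205981/27 ≈ 66.316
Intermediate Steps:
E = -80/27 (E = -3 + 1/27 = -80/27 ≈ -2.9630)
o(q) = 1 + q² (o(q) = q*q + 1 = q² + 1 = 1 + q²)
√(o(E) + 4388) = √((1 + (-80/27)²) + 4388) = √((1 + 6400/729) + 4388) = √(7129/729 + 4388) = √(3205981/729) = √3205981/27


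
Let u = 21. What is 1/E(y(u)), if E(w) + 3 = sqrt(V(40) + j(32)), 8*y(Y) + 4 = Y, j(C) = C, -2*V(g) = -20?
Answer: 1/11 + sqrt(42)/33 ≈ 0.28730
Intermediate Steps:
V(g) = 10 (V(g) = -1/2*(-20) = 10)
y(Y) = -1/2 + Y/8
E(w) = -3 + sqrt(42) (E(w) = -3 + sqrt(10 + 32) = -3 + sqrt(42))
1/E(y(u)) = 1/(-3 + sqrt(42))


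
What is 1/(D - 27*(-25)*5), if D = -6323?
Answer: -1/2948 ≈ -0.00033921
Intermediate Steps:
1/(D - 27*(-25)*5) = 1/(-6323 - 27*(-25)*5) = 1/(-6323 + 675*5) = 1/(-6323 + 3375) = 1/(-2948) = -1/2948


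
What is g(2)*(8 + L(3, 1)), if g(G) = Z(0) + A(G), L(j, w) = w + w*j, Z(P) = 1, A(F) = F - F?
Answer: 12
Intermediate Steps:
A(F) = 0
L(j, w) = w + j*w
g(G) = 1 (g(G) = 1 + 0 = 1)
g(2)*(8 + L(3, 1)) = 1*(8 + 1*(1 + 3)) = 1*(8 + 1*4) = 1*(8 + 4) = 1*12 = 12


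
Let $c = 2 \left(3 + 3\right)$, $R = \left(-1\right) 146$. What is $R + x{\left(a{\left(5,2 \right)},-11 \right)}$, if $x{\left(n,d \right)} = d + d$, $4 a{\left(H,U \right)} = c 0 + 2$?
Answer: $-168$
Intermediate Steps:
$R = -146$
$c = 12$ ($c = 2 \cdot 6 = 12$)
$a{\left(H,U \right)} = \frac{1}{2}$ ($a{\left(H,U \right)} = \frac{12 \cdot 0 + 2}{4} = \frac{0 + 2}{4} = \frac{1}{4} \cdot 2 = \frac{1}{2}$)
$x{\left(n,d \right)} = 2 d$
$R + x{\left(a{\left(5,2 \right)},-11 \right)} = -146 + 2 \left(-11\right) = -146 - 22 = -168$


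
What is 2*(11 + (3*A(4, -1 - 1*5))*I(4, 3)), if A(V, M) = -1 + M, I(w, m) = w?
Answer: -146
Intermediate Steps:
2*(11 + (3*A(4, -1 - 1*5))*I(4, 3)) = 2*(11 + (3*(-1 + (-1 - 1*5)))*4) = 2*(11 + (3*(-1 + (-1 - 5)))*4) = 2*(11 + (3*(-1 - 6))*4) = 2*(11 + (3*(-7))*4) = 2*(11 - 21*4) = 2*(11 - 84) = 2*(-73) = -146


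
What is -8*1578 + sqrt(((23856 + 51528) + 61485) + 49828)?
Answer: -12624 + sqrt(186697) ≈ -12192.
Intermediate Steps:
-8*1578 + sqrt(((23856 + 51528) + 61485) + 49828) = -12624 + sqrt((75384 + 61485) + 49828) = -12624 + sqrt(136869 + 49828) = -12624 + sqrt(186697)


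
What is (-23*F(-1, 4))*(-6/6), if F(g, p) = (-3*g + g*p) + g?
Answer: -46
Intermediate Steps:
F(g, p) = -2*g + g*p
(-23*F(-1, 4))*(-6/6) = (-(-23)*(-2 + 4))*(-6/6) = (-(-23)*2)*(-6*⅙) = -23*(-2)*(-1) = 46*(-1) = -46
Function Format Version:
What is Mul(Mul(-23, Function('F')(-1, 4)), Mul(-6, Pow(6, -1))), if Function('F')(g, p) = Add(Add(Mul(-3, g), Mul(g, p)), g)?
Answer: -46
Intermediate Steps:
Function('F')(g, p) = Add(Mul(-2, g), Mul(g, p))
Mul(Mul(-23, Function('F')(-1, 4)), Mul(-6, Pow(6, -1))) = Mul(Mul(-23, Mul(-1, Add(-2, 4))), Mul(-6, Pow(6, -1))) = Mul(Mul(-23, Mul(-1, 2)), Mul(-6, Rational(1, 6))) = Mul(Mul(-23, -2), -1) = Mul(46, -1) = -46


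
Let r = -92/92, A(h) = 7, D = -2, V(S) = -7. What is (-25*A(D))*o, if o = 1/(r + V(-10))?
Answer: 175/8 ≈ 21.875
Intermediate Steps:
r = -1 (r = -92*1/92 = -1)
o = -⅛ (o = 1/(-1 - 7) = 1/(-8) = -⅛ ≈ -0.12500)
(-25*A(D))*o = -25*7*(-⅛) = -175*(-⅛) = 175/8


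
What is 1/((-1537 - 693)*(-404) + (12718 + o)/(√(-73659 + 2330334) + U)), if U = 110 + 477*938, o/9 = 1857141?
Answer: 180449342405205352/162577166062512874331449 + 83634935*√90267/162577166062512874331449 ≈ 1.1099e-6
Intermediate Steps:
o = 16714269 (o = 9*1857141 = 16714269)
U = 447536 (U = 110 + 447426 = 447536)
1/((-1537 - 693)*(-404) + (12718 + o)/(√(-73659 + 2330334) + U)) = 1/((-1537 - 693)*(-404) + (12718 + 16714269)/(√(-73659 + 2330334) + 447536)) = 1/(-2230*(-404) + 16726987/(√2256675 + 447536)) = 1/(900920 + 16726987/(5*√90267 + 447536)) = 1/(900920 + 16726987/(447536 + 5*√90267))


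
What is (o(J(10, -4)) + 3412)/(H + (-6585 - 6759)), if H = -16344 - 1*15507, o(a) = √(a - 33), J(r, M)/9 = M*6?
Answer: -3412/45195 - I*√249/45195 ≈ -0.075495 - 0.00034915*I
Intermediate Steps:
J(r, M) = 54*M (J(r, M) = 9*(M*6) = 9*(6*M) = 54*M)
o(a) = √(-33 + a)
H = -31851 (H = -16344 - 15507 = -31851)
(o(J(10, -4)) + 3412)/(H + (-6585 - 6759)) = (√(-33 + 54*(-4)) + 3412)/(-31851 + (-6585 - 6759)) = (√(-33 - 216) + 3412)/(-31851 - 13344) = (√(-249) + 3412)/(-45195) = (I*√249 + 3412)*(-1/45195) = (3412 + I*√249)*(-1/45195) = -3412/45195 - I*√249/45195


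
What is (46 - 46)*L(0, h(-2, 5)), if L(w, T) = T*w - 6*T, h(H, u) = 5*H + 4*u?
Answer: 0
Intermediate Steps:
h(H, u) = 4*u + 5*H
L(w, T) = -6*T + T*w
(46 - 46)*L(0, h(-2, 5)) = (46 - 46)*((4*5 + 5*(-2))*(-6 + 0)) = 0*((20 - 10)*(-6)) = 0*(10*(-6)) = 0*(-60) = 0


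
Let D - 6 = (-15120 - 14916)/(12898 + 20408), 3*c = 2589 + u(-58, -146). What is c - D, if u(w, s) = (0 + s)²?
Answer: 132611755/16653 ≈ 7963.2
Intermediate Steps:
u(w, s) = s²
c = 23905/3 (c = (2589 + (-146)²)/3 = (2589 + 21316)/3 = (⅓)*23905 = 23905/3 ≈ 7968.3)
D = 28300/5551 (D = 6 + (-15120 - 14916)/(12898 + 20408) = 6 - 30036/33306 = 6 - 30036*1/33306 = 6 - 5006/5551 = 28300/5551 ≈ 5.0982)
c - D = 23905/3 - 1*28300/5551 = 23905/3 - 28300/5551 = 132611755/16653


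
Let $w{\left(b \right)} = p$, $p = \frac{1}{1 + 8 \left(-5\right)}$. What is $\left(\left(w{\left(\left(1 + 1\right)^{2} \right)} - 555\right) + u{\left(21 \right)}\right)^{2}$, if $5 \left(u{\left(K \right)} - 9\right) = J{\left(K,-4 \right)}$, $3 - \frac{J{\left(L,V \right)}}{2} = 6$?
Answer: $\frac{11386810681}{38025} \approx 2.9946 \cdot 10^{5}$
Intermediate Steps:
$J{\left(L,V \right)} = -6$ ($J{\left(L,V \right)} = 6 - 12 = -6$)
$p = - \frac{1}{39}$ ($p = \frac{1}{1 - 40} = \frac{1}{-39} = - \frac{1}{39} \approx -0.025641$)
$u{\left(K \right)} = \frac{39}{5}$ ($u{\left(K \right)} = 9 + \frac{1}{5} \left(-6\right) = 9 - \frac{6}{5} = \frac{39}{5}$)
$w{\left(b \right)} = - \frac{1}{39}$
$\left(\left(w{\left(\left(1 + 1\right)^{2} \right)} - 555\right) + u{\left(21 \right)}\right)^{2} = \left(\left(- \frac{1}{39} - 555\right) + \frac{39}{5}\right)^{2} = \left(- \frac{21646}{39} + \frac{39}{5}\right)^{2} = \left(- \frac{106709}{195}\right)^{2} = \frac{11386810681}{38025}$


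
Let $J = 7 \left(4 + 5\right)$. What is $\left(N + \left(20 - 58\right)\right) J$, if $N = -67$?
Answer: $-6615$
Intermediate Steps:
$J = 63$ ($J = 7 \cdot 9 = 63$)
$\left(N + \left(20 - 58\right)\right) J = \left(-67 + \left(20 - 58\right)\right) 63 = \left(-67 - 38\right) 63 = \left(-105\right) 63 = -6615$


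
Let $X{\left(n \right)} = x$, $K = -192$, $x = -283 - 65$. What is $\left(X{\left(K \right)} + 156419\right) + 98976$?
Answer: $255047$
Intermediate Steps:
$x = -348$ ($x = -283 - 65 = -348$)
$X{\left(n \right)} = -348$
$\left(X{\left(K \right)} + 156419\right) + 98976 = \left(-348 + 156419\right) + 98976 = 156071 + 98976 = 255047$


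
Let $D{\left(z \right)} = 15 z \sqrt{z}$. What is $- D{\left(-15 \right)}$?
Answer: $225 i \sqrt{15} \approx 871.42 i$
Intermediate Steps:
$D{\left(z \right)} = 15 z^{\frac{3}{2}}$
$- D{\left(-15 \right)} = - 15 \left(-15\right)^{\frac{3}{2}} = - 15 \left(- 15 i \sqrt{15}\right) = - \left(-225\right) i \sqrt{15} = 225 i \sqrt{15}$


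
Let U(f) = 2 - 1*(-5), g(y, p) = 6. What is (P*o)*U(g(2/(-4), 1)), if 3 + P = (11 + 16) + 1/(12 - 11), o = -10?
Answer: -1750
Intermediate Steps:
U(f) = 7 (U(f) = 2 + 5 = 7)
P = 25 (P = -3 + ((11 + 16) + 1/(12 - 11)) = -3 + (27 + 1/1) = -3 + (27 + 1) = -3 + 28 = 25)
(P*o)*U(g(2/(-4), 1)) = (25*(-10))*7 = -250*7 = -1750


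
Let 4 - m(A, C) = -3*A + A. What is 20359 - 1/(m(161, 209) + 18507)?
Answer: 383421046/18833 ≈ 20359.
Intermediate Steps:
m(A, C) = 4 + 2*A (m(A, C) = 4 - (-3*A + A) = 4 - (-2)*A = 4 + 2*A)
20359 - 1/(m(161, 209) + 18507) = 20359 - 1/((4 + 2*161) + 18507) = 20359 - 1/((4 + 322) + 18507) = 20359 - 1/(326 + 18507) = 20359 - 1/18833 = 383421046/18833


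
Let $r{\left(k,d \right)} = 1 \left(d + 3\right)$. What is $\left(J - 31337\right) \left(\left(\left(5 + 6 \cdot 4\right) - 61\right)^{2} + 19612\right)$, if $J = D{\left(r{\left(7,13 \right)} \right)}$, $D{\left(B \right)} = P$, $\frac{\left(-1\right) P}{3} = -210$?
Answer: $-633669652$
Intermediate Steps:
$P = 630$ ($P = \left(-3\right) \left(-210\right) = 630$)
$r{\left(k,d \right)} = 3 + d$ ($r{\left(k,d \right)} = 1 \left(3 + d\right) = 3 + d$)
$D{\left(B \right)} = 630$
$J = 630$
$\left(J - 31337\right) \left(\left(\left(5 + 6 \cdot 4\right) - 61\right)^{2} + 19612\right) = \left(630 - 31337\right) \left(\left(\left(5 + 6 \cdot 4\right) - 61\right)^{2} + 19612\right) = - 30707 \left(\left(\left(5 + 24\right) - 61\right)^{2} + 19612\right) = - 30707 \left(\left(29 - 61\right)^{2} + 19612\right) = - 30707 \left(\left(-32\right)^{2} + 19612\right) = - 30707 \left(1024 + 19612\right) = \left(-30707\right) 20636 = -633669652$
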